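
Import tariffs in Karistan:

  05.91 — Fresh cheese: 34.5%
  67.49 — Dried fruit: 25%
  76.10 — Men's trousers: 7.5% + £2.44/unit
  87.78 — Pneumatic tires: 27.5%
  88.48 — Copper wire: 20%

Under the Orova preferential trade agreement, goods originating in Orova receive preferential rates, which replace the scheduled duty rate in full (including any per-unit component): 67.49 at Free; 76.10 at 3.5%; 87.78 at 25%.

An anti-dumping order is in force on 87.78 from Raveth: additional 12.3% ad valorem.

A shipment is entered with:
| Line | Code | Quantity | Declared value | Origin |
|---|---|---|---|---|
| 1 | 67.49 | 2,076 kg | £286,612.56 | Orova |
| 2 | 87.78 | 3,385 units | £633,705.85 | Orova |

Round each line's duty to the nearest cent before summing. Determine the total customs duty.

£158,426.46

Line 1 (67.49, Orova, 2,076 kg, £286,612.56):
Base rate for 67.49 is 25%.
Origin Orova qualifies under the Karistan–Orova agreement and 67.49 is covered: preferential rate Free applies instead.
Duty = £286,612.56 × 0% = £0.00.
Line 2 (87.78, Orova, 3,385 units, £633,705.85):
Base rate for 87.78 is 27.5%.
Origin Orova qualifies under the Karistan–Orova agreement and 87.78 is covered: preferential rate 25% applies instead.
The additional-duty order on 87.78 targets Raveth, not Orova; it does not apply.
Duty = £633,705.85 × 25% = £158,426.46.
Total = £0.00 + £158,426.46 = £158,426.46.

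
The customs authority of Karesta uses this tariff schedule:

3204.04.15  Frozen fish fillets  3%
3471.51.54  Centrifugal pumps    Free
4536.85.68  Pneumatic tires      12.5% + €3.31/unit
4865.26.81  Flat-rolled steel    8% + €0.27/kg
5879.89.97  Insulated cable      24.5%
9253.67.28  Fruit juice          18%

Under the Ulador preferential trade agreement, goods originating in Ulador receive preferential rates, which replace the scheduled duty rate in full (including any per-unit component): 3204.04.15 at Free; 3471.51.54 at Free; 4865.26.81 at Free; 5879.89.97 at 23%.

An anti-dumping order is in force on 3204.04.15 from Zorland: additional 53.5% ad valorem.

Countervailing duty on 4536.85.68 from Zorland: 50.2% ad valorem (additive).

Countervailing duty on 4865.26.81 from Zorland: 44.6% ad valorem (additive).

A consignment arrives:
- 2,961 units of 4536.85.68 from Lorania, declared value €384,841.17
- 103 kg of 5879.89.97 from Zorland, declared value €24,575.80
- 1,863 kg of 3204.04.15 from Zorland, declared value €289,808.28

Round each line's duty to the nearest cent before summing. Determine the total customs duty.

€227,668.81

Line 1 (4536.85.68, Lorania, 2,961 units, €384,841.17):
Base rate for 4536.85.68 is 12.5% + €3.31/unit.
The additional-duty order on 4536.85.68 targets Zorland, not Lorania; it does not apply.
Duty = €384,841.17 × 12.5% + 2,961 × €3.31 = €57,906.06.
Line 2 (5879.89.97, Zorland, 103 kg, €24,575.80):
Base rate for 5879.89.97 is 24.5%.
5879.89.97 has an FTA preferential rate, but origin Zorland is not Ulador; base rate stands.
Duty = €24,575.80 × 24.5% = €6,021.07.
Line 3 (3204.04.15, Zorland, 1,863 kg, €289,808.28):
Base rate for 3204.04.15 is 3%.
3204.04.15 has an FTA preferential rate, but origin Zorland is not Ulador; base rate stands.
Additional duty on 3204.04.15 from Zorland: +53.5%. Applied ad valorem rate: 3% + 53.5% = 56.5%.
Duty = €289,808.28 × 56.5% = €163,741.68.
Total = €57,906.06 + €6,021.07 + €163,741.68 = €227,668.81.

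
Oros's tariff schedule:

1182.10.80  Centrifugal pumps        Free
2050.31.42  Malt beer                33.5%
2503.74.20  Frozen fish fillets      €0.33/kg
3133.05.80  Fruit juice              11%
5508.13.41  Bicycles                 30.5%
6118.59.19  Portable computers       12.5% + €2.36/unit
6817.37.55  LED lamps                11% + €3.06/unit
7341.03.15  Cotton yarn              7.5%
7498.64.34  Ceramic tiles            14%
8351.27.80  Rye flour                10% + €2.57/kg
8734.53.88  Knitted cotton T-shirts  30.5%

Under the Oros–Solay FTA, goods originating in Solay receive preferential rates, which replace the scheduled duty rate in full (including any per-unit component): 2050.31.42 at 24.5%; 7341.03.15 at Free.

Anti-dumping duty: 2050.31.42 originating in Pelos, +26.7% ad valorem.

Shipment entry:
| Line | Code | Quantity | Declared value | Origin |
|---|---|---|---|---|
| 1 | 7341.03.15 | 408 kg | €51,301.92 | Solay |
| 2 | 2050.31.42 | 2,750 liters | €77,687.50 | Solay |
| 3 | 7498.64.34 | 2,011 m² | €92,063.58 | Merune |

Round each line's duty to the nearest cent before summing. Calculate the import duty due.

€31,922.34

Line 1 (7341.03.15, Solay, 408 kg, €51,301.92):
Base rate for 7341.03.15 is 7.5%.
Origin Solay qualifies under the Oros–Solay agreement and 7341.03.15 is covered: preferential rate Free applies instead.
Duty = €51,301.92 × 0% = €0.00.
Line 2 (2050.31.42, Solay, 2,750 liters, €77,687.50):
Base rate for 2050.31.42 is 33.5%.
Origin Solay qualifies under the Oros–Solay agreement and 2050.31.42 is covered: preferential rate 24.5% applies instead.
The additional-duty order on 2050.31.42 targets Pelos, not Solay; it does not apply.
Duty = €77,687.50 × 24.5% = €19,033.44.
Line 3 (7498.64.34, Merune, 2,011 m², €92,063.58):
Base rate for 7498.64.34 is 14%.
Duty = €92,063.58 × 14% = €12,888.90.
Total = €0.00 + €19,033.44 + €12,888.90 = €31,922.34.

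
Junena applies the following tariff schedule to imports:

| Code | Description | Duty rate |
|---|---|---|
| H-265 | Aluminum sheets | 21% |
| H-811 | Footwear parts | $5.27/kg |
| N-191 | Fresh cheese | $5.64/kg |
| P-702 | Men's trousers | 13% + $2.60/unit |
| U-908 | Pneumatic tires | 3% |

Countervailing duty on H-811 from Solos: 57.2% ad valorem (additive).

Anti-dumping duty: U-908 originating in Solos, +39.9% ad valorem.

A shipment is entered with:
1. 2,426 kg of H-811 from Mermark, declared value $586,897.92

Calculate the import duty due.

Line 1 (H-811, Mermark, 2,426 kg, $586,897.92):
Base rate for H-811 is $5.27/kg.
The additional-duty order on H-811 targets Solos, not Mermark; it does not apply.
Duty = 2,426 × $5.27 = $12,785.02.

$12,785.02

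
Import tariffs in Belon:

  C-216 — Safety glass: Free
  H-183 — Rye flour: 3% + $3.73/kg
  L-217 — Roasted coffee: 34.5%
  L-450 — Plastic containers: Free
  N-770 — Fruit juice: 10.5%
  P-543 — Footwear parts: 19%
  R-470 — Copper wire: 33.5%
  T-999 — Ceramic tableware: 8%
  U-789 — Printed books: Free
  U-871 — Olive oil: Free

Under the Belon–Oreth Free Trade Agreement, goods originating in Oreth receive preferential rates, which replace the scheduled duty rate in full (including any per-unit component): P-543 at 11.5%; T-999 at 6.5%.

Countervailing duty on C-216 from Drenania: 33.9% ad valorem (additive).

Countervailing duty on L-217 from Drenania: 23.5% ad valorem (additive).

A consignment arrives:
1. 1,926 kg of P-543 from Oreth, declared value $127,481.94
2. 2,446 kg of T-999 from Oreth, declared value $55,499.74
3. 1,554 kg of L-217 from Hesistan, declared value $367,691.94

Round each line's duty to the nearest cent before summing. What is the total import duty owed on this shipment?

$145,121.62

Line 1 (P-543, Oreth, 1,926 kg, $127,481.94):
Base rate for P-543 is 19%.
Origin Oreth qualifies under the Belon–Oreth agreement and P-543 is covered: preferential rate 11.5% applies instead.
Duty = $127,481.94 × 11.5% = $14,660.42.
Line 2 (T-999, Oreth, 2,446 kg, $55,499.74):
Base rate for T-999 is 8%.
Origin Oreth qualifies under the Belon–Oreth agreement and T-999 is covered: preferential rate 6.5% applies instead.
Duty = $55,499.74 × 6.5% = $3,607.48.
Line 3 (L-217, Hesistan, 1,554 kg, $367,691.94):
Base rate for L-217 is 34.5%.
The additional-duty order on L-217 targets Drenania, not Hesistan; it does not apply.
Duty = $367,691.94 × 34.5% = $126,853.72.
Total = $14,660.42 + $3,607.48 + $126,853.72 = $145,121.62.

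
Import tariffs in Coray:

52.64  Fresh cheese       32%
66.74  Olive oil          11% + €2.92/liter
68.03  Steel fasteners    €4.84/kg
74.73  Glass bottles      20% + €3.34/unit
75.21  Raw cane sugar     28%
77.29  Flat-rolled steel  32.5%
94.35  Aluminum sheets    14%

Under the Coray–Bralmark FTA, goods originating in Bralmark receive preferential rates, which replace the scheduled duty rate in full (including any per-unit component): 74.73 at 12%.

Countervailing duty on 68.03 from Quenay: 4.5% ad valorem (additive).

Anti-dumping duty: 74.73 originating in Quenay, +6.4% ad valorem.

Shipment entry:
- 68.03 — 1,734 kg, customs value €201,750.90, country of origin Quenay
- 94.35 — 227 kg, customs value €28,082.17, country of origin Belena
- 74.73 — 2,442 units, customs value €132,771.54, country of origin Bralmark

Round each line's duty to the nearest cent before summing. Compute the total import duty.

€37,335.43

Line 1 (68.03, Quenay, 1,734 kg, €201,750.90):
Base rate for 68.03 is €4.84/kg.
Additional duty on 68.03 from Quenay: +4.5% ad valorem. Applied ad valorem rate = 4.5%.
Duty = €201,750.90 × 4.5% + 1,734 × €4.84 = €17,471.35.
Line 2 (94.35, Belena, 227 kg, €28,082.17):
Base rate for 94.35 is 14%.
Duty = €28,082.17 × 14% = €3,931.50.
Line 3 (74.73, Bralmark, 2,442 units, €132,771.54):
Base rate for 74.73 is 20% + €3.34/unit.
Origin Bralmark qualifies under the Coray–Bralmark agreement and 74.73 is covered: preferential rate 12% applies instead.
The additional-duty order on 74.73 targets Quenay, not Bralmark; it does not apply.
Duty = €132,771.54 × 12% = €15,932.58.
Total = €17,471.35 + €3,931.50 + €15,932.58 = €37,335.43.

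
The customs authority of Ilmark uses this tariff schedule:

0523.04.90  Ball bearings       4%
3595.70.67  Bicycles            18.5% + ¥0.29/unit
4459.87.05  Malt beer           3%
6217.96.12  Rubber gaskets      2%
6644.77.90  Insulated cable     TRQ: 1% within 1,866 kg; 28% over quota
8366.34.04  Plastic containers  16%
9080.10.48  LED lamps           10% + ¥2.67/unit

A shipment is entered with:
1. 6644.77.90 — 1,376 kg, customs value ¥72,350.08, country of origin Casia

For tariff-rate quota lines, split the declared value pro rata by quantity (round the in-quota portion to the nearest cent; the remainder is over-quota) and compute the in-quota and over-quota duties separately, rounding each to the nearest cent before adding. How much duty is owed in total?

Line 1 (6644.77.90, Casia, 1,376 kg, ¥72,350.08):
Code 6644.77.90 is under a tariff-rate quota (threshold 1,866 kg). Quantity 1,376 kg is within the quota, so the in-quota rate 1% applies to the full value.
Duty = ¥72,350.08 × 1% = ¥723.50.

¥723.50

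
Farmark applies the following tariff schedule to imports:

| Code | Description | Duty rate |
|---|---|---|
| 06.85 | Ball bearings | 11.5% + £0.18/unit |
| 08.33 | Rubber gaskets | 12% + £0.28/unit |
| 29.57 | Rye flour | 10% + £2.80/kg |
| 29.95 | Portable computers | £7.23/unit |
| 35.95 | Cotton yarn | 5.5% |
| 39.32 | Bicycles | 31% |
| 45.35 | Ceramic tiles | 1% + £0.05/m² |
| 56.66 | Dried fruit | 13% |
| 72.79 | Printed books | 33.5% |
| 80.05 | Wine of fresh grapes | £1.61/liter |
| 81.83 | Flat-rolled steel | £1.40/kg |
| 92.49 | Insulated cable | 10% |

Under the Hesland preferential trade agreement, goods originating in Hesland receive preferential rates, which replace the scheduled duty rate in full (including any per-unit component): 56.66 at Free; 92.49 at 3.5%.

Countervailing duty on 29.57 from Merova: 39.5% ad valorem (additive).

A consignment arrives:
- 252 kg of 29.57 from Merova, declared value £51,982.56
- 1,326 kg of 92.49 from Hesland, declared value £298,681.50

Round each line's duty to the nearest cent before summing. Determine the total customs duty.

£36,890.82

Line 1 (29.57, Merova, 252 kg, £51,982.56):
Base rate for 29.57 is 10% + £2.80/kg.
Additional duty on 29.57 from Merova: +39.5%. Applied ad valorem rate: 10% + 39.5% = 49.5%.
Duty = £51,982.56 × 49.5% + 252 × £2.80 = £26,436.97.
Line 2 (92.49, Hesland, 1,326 kg, £298,681.50):
Base rate for 92.49 is 10%.
Origin Hesland qualifies under the Farmark–Hesland agreement and 92.49 is covered: preferential rate 3.5% applies instead.
Duty = £298,681.50 × 3.5% = £10,453.85.
Total = £26,436.97 + £10,453.85 = £36,890.82.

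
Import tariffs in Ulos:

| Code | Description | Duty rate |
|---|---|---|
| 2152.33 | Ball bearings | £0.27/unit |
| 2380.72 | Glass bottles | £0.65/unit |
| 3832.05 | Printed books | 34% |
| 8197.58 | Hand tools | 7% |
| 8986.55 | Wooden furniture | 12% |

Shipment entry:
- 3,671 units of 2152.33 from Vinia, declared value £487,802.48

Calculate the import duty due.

Line 1 (2152.33, Vinia, 3,671 units, £487,802.48):
Base rate for 2152.33 is £0.27/unit.
Duty = 3,671 × £0.27 = £991.17.

£991.17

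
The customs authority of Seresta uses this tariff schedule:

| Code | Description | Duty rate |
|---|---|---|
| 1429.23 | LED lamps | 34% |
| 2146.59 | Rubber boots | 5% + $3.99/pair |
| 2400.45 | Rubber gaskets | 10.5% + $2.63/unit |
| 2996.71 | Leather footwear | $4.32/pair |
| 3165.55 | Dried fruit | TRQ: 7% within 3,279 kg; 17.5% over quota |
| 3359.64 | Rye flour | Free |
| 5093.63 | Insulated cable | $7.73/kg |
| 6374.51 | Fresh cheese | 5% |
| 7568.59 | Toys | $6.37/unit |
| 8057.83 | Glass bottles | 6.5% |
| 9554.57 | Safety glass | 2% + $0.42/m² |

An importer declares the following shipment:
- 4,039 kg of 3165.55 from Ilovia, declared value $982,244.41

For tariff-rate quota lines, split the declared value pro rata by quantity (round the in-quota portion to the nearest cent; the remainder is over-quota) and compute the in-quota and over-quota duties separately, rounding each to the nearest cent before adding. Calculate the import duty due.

Line 1 (3165.55, Ilovia, 4,039 kg, $982,244.41):
Code 3165.55 is under a tariff-rate quota (threshold 3,279 kg). In-quota: 3,279 kg at 7%; over-quota: 760 kg at 17.5%.
Pro-rata value split: in-quota = $982,244.41 × 3,279/4,039 = $797,420.01; over-quota = $982,244.41 − $797,420.01 = $184,824.40.
In-quota duty = $797,420.01 × 7% = $55,819.40. Over-quota duty = $184,824.40 × 17.5% = $32,344.27.
Line duty = $55,819.40 + $32,344.27 = $88,163.67.

$88,163.67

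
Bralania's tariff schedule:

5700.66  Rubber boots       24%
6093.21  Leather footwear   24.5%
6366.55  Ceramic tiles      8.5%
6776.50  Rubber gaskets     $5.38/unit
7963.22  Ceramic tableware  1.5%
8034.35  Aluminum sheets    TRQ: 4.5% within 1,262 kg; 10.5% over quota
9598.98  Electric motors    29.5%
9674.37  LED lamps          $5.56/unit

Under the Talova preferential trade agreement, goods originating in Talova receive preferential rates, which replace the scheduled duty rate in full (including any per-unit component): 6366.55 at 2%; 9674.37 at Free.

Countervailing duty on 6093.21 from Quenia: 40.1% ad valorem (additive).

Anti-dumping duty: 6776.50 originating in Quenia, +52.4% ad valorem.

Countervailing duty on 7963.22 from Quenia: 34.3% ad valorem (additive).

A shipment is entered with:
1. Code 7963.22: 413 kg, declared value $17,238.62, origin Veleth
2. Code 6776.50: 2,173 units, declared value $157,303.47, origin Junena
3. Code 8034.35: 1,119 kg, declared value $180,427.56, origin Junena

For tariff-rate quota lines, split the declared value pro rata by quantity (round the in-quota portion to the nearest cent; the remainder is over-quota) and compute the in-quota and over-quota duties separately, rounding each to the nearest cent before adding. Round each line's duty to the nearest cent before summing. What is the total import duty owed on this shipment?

Line 1 (7963.22, Veleth, 413 kg, $17,238.62):
Base rate for 7963.22 is 1.5%.
The additional-duty order on 7963.22 targets Quenia, not Veleth; it does not apply.
Duty = $17,238.62 × 1.5% = $258.58.
Line 2 (6776.50, Junena, 2,173 units, $157,303.47):
Base rate for 6776.50 is $5.38/unit.
The additional-duty order on 6776.50 targets Quenia, not Junena; it does not apply.
Duty = 2,173 × $5.38 = $11,690.74.
Line 3 (8034.35, Junena, 1,119 kg, $180,427.56):
Code 8034.35 is under a tariff-rate quota (threshold 1,262 kg). Quantity 1,119 kg is within the quota, so the in-quota rate 4.5% applies to the full value.
Duty = $180,427.56 × 4.5% = $8,119.24.
Total = $258.58 + $11,690.74 + $8,119.24 = $20,068.56.

$20,068.56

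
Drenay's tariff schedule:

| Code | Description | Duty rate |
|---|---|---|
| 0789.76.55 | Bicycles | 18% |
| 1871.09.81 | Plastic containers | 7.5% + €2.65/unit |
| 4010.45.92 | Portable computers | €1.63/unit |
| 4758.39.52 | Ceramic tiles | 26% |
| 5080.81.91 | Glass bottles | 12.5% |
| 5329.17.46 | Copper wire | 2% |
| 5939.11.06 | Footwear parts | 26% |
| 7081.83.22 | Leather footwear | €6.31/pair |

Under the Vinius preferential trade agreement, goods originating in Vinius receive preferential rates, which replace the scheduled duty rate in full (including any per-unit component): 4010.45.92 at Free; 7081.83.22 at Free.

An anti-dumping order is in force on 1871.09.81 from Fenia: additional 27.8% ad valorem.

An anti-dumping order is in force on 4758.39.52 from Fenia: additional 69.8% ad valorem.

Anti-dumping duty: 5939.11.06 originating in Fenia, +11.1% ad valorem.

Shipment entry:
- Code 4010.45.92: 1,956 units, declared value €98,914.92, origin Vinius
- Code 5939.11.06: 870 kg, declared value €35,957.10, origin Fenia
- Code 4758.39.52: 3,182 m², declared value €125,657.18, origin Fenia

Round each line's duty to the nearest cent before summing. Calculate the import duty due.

Line 1 (4010.45.92, Vinius, 1,956 units, €98,914.92):
Base rate for 4010.45.92 is €1.63/unit.
Origin Vinius qualifies under the Drenay–Vinius agreement and 4010.45.92 is covered: preferential rate Free applies instead.
Duty = €98,914.92 × 0% = €0.00.
Line 2 (5939.11.06, Fenia, 870 kg, €35,957.10):
Base rate for 5939.11.06 is 26%.
Additional duty on 5939.11.06 from Fenia: +11.1%. Applied ad valorem rate: 26% + 11.1% = 37.1%.
Duty = €35,957.10 × 37.1% = €13,340.08.
Line 3 (4758.39.52, Fenia, 3,182 m², €125,657.18):
Base rate for 4758.39.52 is 26%.
Additional duty on 4758.39.52 from Fenia: +69.8%. Applied ad valorem rate: 26% + 69.8% = 95.8%.
Duty = €125,657.18 × 95.8% = €120,379.58.
Total = €0.00 + €13,340.08 + €120,379.58 = €133,719.66.

€133,719.66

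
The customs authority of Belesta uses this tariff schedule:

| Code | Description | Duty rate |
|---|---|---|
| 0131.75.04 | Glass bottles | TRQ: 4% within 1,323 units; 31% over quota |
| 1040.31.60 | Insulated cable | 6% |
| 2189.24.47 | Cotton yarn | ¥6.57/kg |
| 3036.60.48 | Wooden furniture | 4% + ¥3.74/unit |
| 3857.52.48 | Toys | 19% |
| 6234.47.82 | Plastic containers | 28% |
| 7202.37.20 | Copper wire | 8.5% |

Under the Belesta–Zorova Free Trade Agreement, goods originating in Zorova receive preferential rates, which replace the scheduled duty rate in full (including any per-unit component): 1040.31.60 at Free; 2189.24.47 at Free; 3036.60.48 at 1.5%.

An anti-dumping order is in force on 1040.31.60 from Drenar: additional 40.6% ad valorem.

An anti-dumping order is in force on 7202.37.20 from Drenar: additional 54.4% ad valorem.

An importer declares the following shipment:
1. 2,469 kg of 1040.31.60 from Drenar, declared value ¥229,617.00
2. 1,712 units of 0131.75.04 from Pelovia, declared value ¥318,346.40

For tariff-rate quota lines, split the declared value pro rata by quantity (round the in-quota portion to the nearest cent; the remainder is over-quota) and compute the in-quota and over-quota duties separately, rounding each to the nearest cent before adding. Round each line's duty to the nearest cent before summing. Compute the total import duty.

Line 1 (1040.31.60, Drenar, 2,469 kg, ¥229,617.00):
Base rate for 1040.31.60 is 6%.
1040.31.60 has an FTA preferential rate, but origin Drenar is not Zorova; base rate stands.
Additional duty on 1040.31.60 from Drenar: +40.6%. Applied ad valorem rate: 6% + 40.6% = 46.6%.
Duty = ¥229,617.00 × 46.6% = ¥107,001.52.
Line 2 (0131.75.04, Pelovia, 1,712 units, ¥318,346.40):
Code 0131.75.04 is under a tariff-rate quota (threshold 1,323 units). In-quota: 1,323 units at 4%; over-quota: 389 units at 31%.
Pro-rata value split: in-quota = ¥318,346.40 × 1,323/1,712 = ¥246,011.85; over-quota = ¥318,346.40 − ¥246,011.85 = ¥72,334.55.
In-quota duty = ¥246,011.85 × 4% = ¥9,840.47. Over-quota duty = ¥72,334.55 × 31% = ¥22,423.71.
Line duty = ¥9,840.47 + ¥22,423.71 = ¥32,264.18.
Total = ¥107,001.52 + ¥32,264.18 = ¥139,265.70.

¥139,265.70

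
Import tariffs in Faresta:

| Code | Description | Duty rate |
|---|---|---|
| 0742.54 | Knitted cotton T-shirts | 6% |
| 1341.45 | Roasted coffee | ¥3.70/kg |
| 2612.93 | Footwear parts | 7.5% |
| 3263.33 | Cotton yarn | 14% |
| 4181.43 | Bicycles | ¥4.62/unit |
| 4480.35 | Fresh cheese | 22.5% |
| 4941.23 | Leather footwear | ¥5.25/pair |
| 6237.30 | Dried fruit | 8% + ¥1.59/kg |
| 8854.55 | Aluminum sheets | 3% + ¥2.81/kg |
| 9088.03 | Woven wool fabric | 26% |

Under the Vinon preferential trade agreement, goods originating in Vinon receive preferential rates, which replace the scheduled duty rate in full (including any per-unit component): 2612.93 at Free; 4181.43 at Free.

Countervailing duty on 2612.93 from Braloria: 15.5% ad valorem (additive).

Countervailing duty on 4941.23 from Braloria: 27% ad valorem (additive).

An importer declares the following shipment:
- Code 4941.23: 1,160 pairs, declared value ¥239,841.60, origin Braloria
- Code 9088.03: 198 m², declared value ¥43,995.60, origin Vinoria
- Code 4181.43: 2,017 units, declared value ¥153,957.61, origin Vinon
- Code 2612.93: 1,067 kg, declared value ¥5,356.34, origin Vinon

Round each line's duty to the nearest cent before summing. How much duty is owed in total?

Line 1 (4941.23, Braloria, 1,160 pairs, ¥239,841.60):
Base rate for 4941.23 is ¥5.25/pair.
Additional duty on 4941.23 from Braloria: +27% ad valorem. Applied ad valorem rate = 27%.
Duty = ¥239,841.60 × 27% + 1,160 × ¥5.25 = ¥70,847.23.
Line 2 (9088.03, Vinoria, 198 m², ¥43,995.60):
Base rate for 9088.03 is 26%.
Duty = ¥43,995.60 × 26% = ¥11,438.86.
Line 3 (4181.43, Vinon, 2,017 units, ¥153,957.61):
Base rate for 4181.43 is ¥4.62/unit.
Origin Vinon qualifies under the Faresta–Vinon agreement and 4181.43 is covered: preferential rate Free applies instead.
Duty = ¥153,957.61 × 0% = ¥0.00.
Line 4 (2612.93, Vinon, 1,067 kg, ¥5,356.34):
Base rate for 2612.93 is 7.5%.
Origin Vinon qualifies under the Faresta–Vinon agreement and 2612.93 is covered: preferential rate Free applies instead.
The additional-duty order on 2612.93 targets Braloria, not Vinon; it does not apply.
Duty = ¥5,356.34 × 0% = ¥0.00.
Total = ¥70,847.23 + ¥11,438.86 + ¥0.00 + ¥0.00 = ¥82,286.09.

¥82,286.09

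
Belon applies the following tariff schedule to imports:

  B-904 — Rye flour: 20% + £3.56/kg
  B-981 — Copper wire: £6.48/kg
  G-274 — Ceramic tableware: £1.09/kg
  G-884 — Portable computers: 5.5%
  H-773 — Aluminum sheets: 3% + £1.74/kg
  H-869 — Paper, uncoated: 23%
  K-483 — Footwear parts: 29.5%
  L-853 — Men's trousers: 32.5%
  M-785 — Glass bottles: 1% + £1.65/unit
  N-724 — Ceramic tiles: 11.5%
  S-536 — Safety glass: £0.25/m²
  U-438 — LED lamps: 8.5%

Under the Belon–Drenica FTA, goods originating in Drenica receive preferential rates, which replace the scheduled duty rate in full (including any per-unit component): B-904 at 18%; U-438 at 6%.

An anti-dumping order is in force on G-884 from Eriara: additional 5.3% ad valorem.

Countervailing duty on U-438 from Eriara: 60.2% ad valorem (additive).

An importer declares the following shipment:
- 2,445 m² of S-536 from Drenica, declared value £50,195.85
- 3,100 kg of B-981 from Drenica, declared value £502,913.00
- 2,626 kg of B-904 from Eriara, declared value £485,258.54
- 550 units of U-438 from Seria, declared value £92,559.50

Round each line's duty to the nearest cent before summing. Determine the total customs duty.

Line 1 (S-536, Drenica, 2,445 m², £50,195.85):
Base rate for S-536 is £0.25/m².
Origin Drenica is the FTA partner but S-536 is not on the preference list; base rate stands.
Duty = 2,445 × £0.25 = £611.25.
Line 2 (B-981, Drenica, 3,100 kg, £502,913.00):
Base rate for B-981 is £6.48/kg.
Origin Drenica is the FTA partner but B-981 is not on the preference list; base rate stands.
Duty = 3,100 × £6.48 = £20,088.00.
Line 3 (B-904, Eriara, 2,626 kg, £485,258.54):
Base rate for B-904 is 20% + £3.56/kg.
B-904 has an FTA preferential rate, but origin Eriara is not Drenica; base rate stands.
Duty = £485,258.54 × 20% + 2,626 × £3.56 = £106,400.27.
Line 4 (U-438, Seria, 550 units, £92,559.50):
Base rate for U-438 is 8.5%.
U-438 has an FTA preferential rate, but origin Seria is not Drenica; base rate stands.
The additional-duty order on U-438 targets Eriara, not Seria; it does not apply.
Duty = £92,559.50 × 8.5% = £7,867.56.
Total = £611.25 + £20,088.00 + £106,400.27 + £7,867.56 = £134,967.08.

£134,967.08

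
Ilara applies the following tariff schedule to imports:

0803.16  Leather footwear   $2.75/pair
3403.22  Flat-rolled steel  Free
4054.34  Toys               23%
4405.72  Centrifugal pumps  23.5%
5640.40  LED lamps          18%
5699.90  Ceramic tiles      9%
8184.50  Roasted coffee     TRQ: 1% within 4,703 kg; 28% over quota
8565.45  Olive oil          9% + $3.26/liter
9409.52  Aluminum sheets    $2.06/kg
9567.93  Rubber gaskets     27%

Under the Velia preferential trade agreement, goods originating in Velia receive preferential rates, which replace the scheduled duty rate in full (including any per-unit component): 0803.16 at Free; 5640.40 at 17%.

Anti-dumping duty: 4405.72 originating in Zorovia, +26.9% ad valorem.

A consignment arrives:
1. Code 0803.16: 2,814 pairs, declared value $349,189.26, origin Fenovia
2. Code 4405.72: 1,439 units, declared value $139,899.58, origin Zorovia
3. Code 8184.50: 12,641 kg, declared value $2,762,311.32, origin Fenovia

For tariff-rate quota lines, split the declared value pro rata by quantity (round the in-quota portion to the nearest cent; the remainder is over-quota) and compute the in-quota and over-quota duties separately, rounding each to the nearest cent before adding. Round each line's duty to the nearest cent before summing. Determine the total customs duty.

$574,216.18

Line 1 (0803.16, Fenovia, 2,814 pairs, $349,189.26):
Base rate for 0803.16 is $2.75/pair.
0803.16 has an FTA preferential rate, but origin Fenovia is not Velia; base rate stands.
Duty = 2,814 × $2.75 = $7,738.50.
Line 2 (4405.72, Zorovia, 1,439 units, $139,899.58):
Base rate for 4405.72 is 23.5%.
Additional duty on 4405.72 from Zorovia: +26.9%. Applied ad valorem rate: 23.5% + 26.9% = 50.4%.
Duty = $139,899.58 × 50.4% = $70,509.39.
Line 3 (8184.50, Fenovia, 12,641 kg, $2,762,311.32):
Code 8184.50 is under a tariff-rate quota (threshold 4,703 kg). In-quota: 4,703 kg at 1%; over-quota: 7,938 kg at 28%.
Pro-rata value split: in-quota = $2,762,311.32 × 4,703/12,641 = $1,027,699.56; over-quota = $2,762,311.32 − $1,027,699.56 = $1,734,611.76.
In-quota duty = $1,027,699.56 × 1% = $10,277.00. Over-quota duty = $1,734,611.76 × 28% = $485,691.29.
Line duty = $10,277.00 + $485,691.29 = $495,968.29.
Total = $7,738.50 + $70,509.39 + $495,968.29 = $574,216.18.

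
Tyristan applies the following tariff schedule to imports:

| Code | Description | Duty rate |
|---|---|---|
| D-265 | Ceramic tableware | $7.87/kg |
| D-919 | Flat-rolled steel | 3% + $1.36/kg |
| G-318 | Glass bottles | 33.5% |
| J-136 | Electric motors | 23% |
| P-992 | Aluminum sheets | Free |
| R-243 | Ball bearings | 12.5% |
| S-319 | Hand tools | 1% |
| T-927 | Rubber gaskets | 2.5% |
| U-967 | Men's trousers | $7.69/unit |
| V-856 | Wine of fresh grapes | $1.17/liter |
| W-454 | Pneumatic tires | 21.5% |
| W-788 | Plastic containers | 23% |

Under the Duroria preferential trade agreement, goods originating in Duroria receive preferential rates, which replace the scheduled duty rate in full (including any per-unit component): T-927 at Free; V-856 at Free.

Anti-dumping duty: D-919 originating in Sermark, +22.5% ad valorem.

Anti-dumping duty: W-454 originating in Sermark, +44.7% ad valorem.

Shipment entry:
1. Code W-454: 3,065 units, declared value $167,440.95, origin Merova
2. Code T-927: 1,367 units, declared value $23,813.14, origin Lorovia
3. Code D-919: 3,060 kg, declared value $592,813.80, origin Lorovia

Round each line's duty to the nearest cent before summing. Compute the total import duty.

$58,541.14

Line 1 (W-454, Merova, 3,065 units, $167,440.95):
Base rate for W-454 is 21.5%.
The additional-duty order on W-454 targets Sermark, not Merova; it does not apply.
Duty = $167,440.95 × 21.5% = $35,999.80.
Line 2 (T-927, Lorovia, 1,367 units, $23,813.14):
Base rate for T-927 is 2.5%.
T-927 has an FTA preferential rate, but origin Lorovia is not Duroria; base rate stands.
Duty = $23,813.14 × 2.5% = $595.33.
Line 3 (D-919, Lorovia, 3,060 kg, $592,813.80):
Base rate for D-919 is 3% + $1.36/kg.
The additional-duty order on D-919 targets Sermark, not Lorovia; it does not apply.
Duty = $592,813.80 × 3% + 3,060 × $1.36 = $21,946.01.
Total = $35,999.80 + $595.33 + $21,946.01 = $58,541.14.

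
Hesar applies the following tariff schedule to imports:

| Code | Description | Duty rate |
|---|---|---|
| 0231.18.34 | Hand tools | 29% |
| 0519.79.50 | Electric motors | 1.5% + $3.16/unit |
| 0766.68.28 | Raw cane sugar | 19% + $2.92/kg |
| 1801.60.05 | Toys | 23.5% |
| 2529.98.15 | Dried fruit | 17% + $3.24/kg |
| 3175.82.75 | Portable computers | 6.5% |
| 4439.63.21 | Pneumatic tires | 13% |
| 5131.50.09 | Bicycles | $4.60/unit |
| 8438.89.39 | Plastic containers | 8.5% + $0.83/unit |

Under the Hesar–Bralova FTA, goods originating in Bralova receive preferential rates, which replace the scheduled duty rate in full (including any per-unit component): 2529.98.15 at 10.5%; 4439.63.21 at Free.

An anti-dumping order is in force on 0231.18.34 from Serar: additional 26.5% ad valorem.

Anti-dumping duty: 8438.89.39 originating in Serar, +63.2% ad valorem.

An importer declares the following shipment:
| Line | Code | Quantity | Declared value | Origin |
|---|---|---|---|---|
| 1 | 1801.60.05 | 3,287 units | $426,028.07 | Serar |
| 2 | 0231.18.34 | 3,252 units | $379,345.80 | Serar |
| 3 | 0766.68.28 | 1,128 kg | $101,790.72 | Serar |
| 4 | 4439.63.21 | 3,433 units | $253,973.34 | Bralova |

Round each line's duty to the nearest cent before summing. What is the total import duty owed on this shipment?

$333,287.52

Line 1 (1801.60.05, Serar, 3,287 units, $426,028.07):
Base rate for 1801.60.05 is 23.5%.
Duty = $426,028.07 × 23.5% = $100,116.60.
Line 2 (0231.18.34, Serar, 3,252 units, $379,345.80):
Base rate for 0231.18.34 is 29%.
Additional duty on 0231.18.34 from Serar: +26.5%. Applied ad valorem rate: 29% + 26.5% = 55.5%.
Duty = $379,345.80 × 55.5% = $210,536.92.
Line 3 (0766.68.28, Serar, 1,128 kg, $101,790.72):
Base rate for 0766.68.28 is 19% + $2.92/kg.
Duty = $101,790.72 × 19% + 1,128 × $2.92 = $22,634.00.
Line 4 (4439.63.21, Bralova, 3,433 units, $253,973.34):
Base rate for 4439.63.21 is 13%.
Origin Bralova qualifies under the Hesar–Bralova agreement and 4439.63.21 is covered: preferential rate Free applies instead.
Duty = $253,973.34 × 0% = $0.00.
Total = $100,116.60 + $210,536.92 + $22,634.00 + $0.00 = $333,287.52.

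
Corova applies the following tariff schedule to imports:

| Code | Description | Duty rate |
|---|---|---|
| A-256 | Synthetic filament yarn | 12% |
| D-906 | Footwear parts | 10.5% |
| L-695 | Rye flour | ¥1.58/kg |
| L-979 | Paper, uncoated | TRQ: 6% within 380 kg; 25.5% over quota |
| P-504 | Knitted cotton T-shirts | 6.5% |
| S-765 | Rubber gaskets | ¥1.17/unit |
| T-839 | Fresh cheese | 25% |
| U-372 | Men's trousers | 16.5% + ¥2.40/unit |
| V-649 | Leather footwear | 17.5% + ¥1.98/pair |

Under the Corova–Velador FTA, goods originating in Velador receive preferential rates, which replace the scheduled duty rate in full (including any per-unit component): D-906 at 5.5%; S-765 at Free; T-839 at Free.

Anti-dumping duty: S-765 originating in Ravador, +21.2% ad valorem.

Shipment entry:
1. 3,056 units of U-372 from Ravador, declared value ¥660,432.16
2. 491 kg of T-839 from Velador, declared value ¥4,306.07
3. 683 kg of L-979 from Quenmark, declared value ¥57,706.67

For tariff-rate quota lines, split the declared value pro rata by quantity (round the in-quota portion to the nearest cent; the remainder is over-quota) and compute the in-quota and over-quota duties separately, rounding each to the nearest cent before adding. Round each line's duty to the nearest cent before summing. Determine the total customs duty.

Line 1 (U-372, Ravador, 3,056 units, ¥660,432.16):
Base rate for U-372 is 16.5% + ¥2.40/unit.
Duty = ¥660,432.16 × 16.5% + 3,056 × ¥2.40 = ¥116,305.71.
Line 2 (T-839, Velador, 491 kg, ¥4,306.07):
Base rate for T-839 is 25%.
Origin Velador qualifies under the Corova–Velador agreement and T-839 is covered: preferential rate Free applies instead.
Duty = ¥4,306.07 × 0% = ¥0.00.
Line 3 (L-979, Quenmark, 683 kg, ¥57,706.67):
Code L-979 is under a tariff-rate quota (threshold 380 kg). In-quota: 380 kg at 6%; over-quota: 303 kg at 25.5%.
Pro-rata value split: in-quota = ¥57,706.67 × 380/683 = ¥32,106.20; over-quota = ¥57,706.67 − ¥32,106.20 = ¥25,600.47.
In-quota duty = ¥32,106.20 × 6% = ¥1,926.37. Over-quota duty = ¥25,600.47 × 25.5% = ¥6,528.12.
Line duty = ¥1,926.37 + ¥6,528.12 = ¥8,454.49.
Total = ¥116,305.71 + ¥0.00 + ¥8,454.49 = ¥124,760.20.

¥124,760.20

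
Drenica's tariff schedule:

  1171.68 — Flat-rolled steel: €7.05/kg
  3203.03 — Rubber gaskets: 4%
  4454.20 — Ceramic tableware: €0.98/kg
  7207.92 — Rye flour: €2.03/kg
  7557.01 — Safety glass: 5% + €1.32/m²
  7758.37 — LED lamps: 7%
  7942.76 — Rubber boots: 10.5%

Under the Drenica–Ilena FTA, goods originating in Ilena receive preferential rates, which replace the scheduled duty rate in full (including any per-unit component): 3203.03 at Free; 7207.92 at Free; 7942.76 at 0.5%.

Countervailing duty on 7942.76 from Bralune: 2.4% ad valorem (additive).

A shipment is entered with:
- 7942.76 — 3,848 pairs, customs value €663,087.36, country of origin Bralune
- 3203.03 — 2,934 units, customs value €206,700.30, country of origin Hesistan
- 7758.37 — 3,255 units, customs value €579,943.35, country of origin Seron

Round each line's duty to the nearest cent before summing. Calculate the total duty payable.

Line 1 (7942.76, Bralune, 3,848 pairs, €663,087.36):
Base rate for 7942.76 is 10.5%.
7942.76 has an FTA preferential rate, but origin Bralune is not Ilena; base rate stands.
Additional duty on 7942.76 from Bralune: +2.4%. Applied ad valorem rate: 10.5% + 2.4% = 12.9%.
Duty = €663,087.36 × 12.9% = €85,538.27.
Line 2 (3203.03, Hesistan, 2,934 units, €206,700.30):
Base rate for 3203.03 is 4%.
3203.03 has an FTA preferential rate, but origin Hesistan is not Ilena; base rate stands.
Duty = €206,700.30 × 4% = €8,268.01.
Line 3 (7758.37, Seron, 3,255 units, €579,943.35):
Base rate for 7758.37 is 7%.
Duty = €579,943.35 × 7% = €40,596.03.
Total = €85,538.27 + €8,268.01 + €40,596.03 = €134,402.31.

€134,402.31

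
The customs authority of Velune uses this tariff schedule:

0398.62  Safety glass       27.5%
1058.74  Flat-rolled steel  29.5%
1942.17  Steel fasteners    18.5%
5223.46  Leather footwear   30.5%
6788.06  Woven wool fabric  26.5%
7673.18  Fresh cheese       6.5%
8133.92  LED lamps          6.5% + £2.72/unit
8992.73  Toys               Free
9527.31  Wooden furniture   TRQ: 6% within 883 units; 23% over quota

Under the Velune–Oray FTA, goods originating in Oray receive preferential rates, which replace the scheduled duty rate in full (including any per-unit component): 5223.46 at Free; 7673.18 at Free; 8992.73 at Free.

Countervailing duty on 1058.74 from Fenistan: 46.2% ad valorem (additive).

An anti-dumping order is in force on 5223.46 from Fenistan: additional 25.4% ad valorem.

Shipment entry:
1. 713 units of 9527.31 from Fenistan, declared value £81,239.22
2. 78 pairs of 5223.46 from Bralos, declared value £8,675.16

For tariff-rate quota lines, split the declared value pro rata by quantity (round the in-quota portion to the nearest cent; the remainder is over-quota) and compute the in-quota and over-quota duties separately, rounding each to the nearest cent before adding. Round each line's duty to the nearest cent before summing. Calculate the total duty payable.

Line 1 (9527.31, Fenistan, 713 units, £81,239.22):
Code 9527.31 is under a tariff-rate quota (threshold 883 units). Quantity 713 units is within the quota, so the in-quota rate 6% applies to the full value.
Duty = £81,239.22 × 6% = £4,874.35.
Line 2 (5223.46, Bralos, 78 pairs, £8,675.16):
Base rate for 5223.46 is 30.5%.
5223.46 has an FTA preferential rate, but origin Bralos is not Oray; base rate stands.
The additional-duty order on 5223.46 targets Fenistan, not Bralos; it does not apply.
Duty = £8,675.16 × 30.5% = £2,645.92.
Total = £4,874.35 + £2,645.92 = £7,520.27.

£7,520.27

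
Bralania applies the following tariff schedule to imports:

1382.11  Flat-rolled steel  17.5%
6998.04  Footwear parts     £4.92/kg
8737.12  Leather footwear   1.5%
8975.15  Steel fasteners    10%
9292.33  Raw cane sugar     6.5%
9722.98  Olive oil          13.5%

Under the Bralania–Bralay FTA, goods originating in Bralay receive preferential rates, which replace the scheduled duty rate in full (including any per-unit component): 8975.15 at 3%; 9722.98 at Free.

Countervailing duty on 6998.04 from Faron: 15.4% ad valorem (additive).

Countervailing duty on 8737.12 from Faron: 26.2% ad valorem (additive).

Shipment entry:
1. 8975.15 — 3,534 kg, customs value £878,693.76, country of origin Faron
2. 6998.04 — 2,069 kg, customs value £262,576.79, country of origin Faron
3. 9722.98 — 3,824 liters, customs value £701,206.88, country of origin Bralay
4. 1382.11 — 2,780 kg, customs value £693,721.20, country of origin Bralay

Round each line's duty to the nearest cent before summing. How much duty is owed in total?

£259,886.90

Line 1 (8975.15, Faron, 3,534 kg, £878,693.76):
Base rate for 8975.15 is 10%.
8975.15 has an FTA preferential rate, but origin Faron is not Bralay; base rate stands.
Duty = £878,693.76 × 10% = £87,869.38.
Line 2 (6998.04, Faron, 2,069 kg, £262,576.79):
Base rate for 6998.04 is £4.92/kg.
Additional duty on 6998.04 from Faron: +15.4% ad valorem. Applied ad valorem rate = 15.4%.
Duty = £262,576.79 × 15.4% + 2,069 × £4.92 = £50,616.31.
Line 3 (9722.98, Bralay, 3,824 liters, £701,206.88):
Base rate for 9722.98 is 13.5%.
Origin Bralay qualifies under the Bralania–Bralay agreement and 9722.98 is covered: preferential rate Free applies instead.
Duty = £701,206.88 × 0% = £0.00.
Line 4 (1382.11, Bralay, 2,780 kg, £693,721.20):
Base rate for 1382.11 is 17.5%.
Origin Bralay is the FTA partner but 1382.11 is not on the preference list; base rate stands.
Duty = £693,721.20 × 17.5% = £121,401.21.
Total = £87,869.38 + £50,616.31 + £0.00 + £121,401.21 = £259,886.90.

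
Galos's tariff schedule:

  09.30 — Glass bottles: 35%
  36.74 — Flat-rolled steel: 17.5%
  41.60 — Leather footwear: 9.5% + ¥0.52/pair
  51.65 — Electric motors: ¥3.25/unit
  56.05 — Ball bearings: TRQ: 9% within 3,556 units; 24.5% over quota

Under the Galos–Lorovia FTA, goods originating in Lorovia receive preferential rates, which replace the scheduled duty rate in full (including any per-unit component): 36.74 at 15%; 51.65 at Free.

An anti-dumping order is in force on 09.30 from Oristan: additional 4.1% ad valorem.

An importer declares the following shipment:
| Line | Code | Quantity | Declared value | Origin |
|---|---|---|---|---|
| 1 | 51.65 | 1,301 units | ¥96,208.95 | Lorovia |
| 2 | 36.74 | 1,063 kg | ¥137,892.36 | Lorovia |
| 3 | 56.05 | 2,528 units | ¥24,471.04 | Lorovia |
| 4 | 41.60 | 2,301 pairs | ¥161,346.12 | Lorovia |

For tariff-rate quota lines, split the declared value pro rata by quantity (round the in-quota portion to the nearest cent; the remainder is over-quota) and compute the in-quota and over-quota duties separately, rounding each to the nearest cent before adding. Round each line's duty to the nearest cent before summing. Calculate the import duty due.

Line 1 (51.65, Lorovia, 1,301 units, ¥96,208.95):
Base rate for 51.65 is ¥3.25/unit.
Origin Lorovia qualifies under the Galos–Lorovia agreement and 51.65 is covered: preferential rate Free applies instead.
Duty = ¥96,208.95 × 0% = ¥0.00.
Line 2 (36.74, Lorovia, 1,063 kg, ¥137,892.36):
Base rate for 36.74 is 17.5%.
Origin Lorovia qualifies under the Galos–Lorovia agreement and 36.74 is covered: preferential rate 15% applies instead.
Duty = ¥137,892.36 × 15% = ¥20,683.85.
Line 3 (56.05, Lorovia, 2,528 units, ¥24,471.04):
Code 56.05 is under a tariff-rate quota (threshold 3,556 units). Quantity 2,528 units is within the quota, so the in-quota rate 9% applies to the full value.
Duty = ¥24,471.04 × 9% = ¥2,202.39.
Line 4 (41.60, Lorovia, 2,301 pairs, ¥161,346.12):
Base rate for 41.60 is 9.5% + ¥0.52/pair.
Origin Lorovia is the FTA partner but 41.60 is not on the preference list; base rate stands.
Duty = ¥161,346.12 × 9.5% + 2,301 × ¥0.52 = ¥16,524.40.
Total = ¥0.00 + ¥20,683.85 + ¥2,202.39 + ¥16,524.40 = ¥39,410.64.

¥39,410.64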